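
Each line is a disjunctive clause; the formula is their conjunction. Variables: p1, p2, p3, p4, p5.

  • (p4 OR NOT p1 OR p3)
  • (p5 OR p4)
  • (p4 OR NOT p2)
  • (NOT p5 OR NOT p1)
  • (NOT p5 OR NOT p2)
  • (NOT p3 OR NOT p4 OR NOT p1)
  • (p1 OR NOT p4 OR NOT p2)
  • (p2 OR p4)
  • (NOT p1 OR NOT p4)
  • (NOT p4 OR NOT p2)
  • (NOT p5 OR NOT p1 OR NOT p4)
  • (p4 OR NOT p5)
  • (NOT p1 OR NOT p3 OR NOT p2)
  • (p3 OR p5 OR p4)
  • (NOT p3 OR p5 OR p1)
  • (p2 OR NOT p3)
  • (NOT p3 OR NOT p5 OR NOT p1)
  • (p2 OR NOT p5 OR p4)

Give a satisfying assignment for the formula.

Set p1 = False and propagate.
Try p2 = False.
  then p4 is forced to True.
  then p3 is forced to False.
p5 is now unconstrained; take p5 = True.

p1=F  p2=F  p3=F  p4=T  p5=T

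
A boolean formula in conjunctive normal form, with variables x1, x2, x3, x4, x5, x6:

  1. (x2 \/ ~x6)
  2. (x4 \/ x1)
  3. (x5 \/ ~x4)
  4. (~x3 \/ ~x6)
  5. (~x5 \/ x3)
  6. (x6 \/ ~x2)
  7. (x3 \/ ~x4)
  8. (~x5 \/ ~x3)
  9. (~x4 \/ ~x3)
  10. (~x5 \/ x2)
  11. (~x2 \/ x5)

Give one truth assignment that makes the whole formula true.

x1=True, x2=False, x3=True, x4=False, x5=False, x6=False

x1 occurs only positively in the remaining clauses — set x1 = True.
Set x2 = False and propagate.
  then x6 is forced to False.
  then x5 is forced to False.
  then x4 is forced to False.
x3 is now unconstrained; take x3 = True.
Every clause has at least one true literal under this assignment.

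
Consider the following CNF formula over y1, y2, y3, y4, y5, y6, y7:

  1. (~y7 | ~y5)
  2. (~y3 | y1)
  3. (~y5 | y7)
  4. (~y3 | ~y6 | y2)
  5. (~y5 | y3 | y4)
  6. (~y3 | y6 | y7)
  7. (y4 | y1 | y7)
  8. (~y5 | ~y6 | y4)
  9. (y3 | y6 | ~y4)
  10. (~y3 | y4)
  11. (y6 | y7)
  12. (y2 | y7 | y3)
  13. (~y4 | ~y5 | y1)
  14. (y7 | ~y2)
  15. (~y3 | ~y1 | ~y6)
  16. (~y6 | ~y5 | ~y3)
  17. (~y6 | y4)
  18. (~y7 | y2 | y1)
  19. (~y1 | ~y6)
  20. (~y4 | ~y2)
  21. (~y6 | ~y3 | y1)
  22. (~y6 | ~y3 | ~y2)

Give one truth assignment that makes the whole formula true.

y1=T, y2=T, y3=F, y4=F, y5=F, y6=F, y7=T

y5 occurs only negated in the remaining clauses — set y5 = False.
Branch on y1: take y1 = True.
  then y6 is forced to False.
  then y7 is forced to True.
Try y2 = True.
  then y4 is forced to False.
  then y3 is forced to False.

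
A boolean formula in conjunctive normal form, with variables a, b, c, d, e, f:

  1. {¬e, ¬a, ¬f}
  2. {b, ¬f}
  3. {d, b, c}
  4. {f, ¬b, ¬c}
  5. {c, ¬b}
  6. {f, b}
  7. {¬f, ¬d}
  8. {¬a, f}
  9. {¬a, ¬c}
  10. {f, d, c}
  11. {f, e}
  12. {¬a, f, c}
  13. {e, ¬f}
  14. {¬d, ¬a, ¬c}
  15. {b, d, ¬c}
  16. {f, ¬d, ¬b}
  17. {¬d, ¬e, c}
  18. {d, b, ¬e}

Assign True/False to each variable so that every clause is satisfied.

a = F, b = T, c = T, d = F, e = T, f = T

Check each clause:
  1. {¬f, ¬a, ¬e} — ¬a is true.
  2. {b, ¬f} — b is true.
  3. {c, b, d} — b is true.
  4. {f, ¬b, ¬c} — f is true.
  5. {¬b, c} — c is true.
  6. {f, b} — b is true.
  7. {¬d, ¬f} — ¬d is true.
  8. {¬a, f} — ¬a is true.
  9. {¬a, ¬c} — ¬a is true.
  10. {c, f, d} — c is true.
  11. {e, f} — e is true.
  12. {¬a, f, c} — c is true.
  13. {¬f, e} — e is true.
  14. {¬c, ¬a, ¬d} — ¬d is true.
  15. {d, ¬c, b} — b is true.
  16. {¬d, ¬b, f} — ¬d is true.
  17. {¬d, ¬e, c} — c is true.
  18. {¬e, b, d} — b is true.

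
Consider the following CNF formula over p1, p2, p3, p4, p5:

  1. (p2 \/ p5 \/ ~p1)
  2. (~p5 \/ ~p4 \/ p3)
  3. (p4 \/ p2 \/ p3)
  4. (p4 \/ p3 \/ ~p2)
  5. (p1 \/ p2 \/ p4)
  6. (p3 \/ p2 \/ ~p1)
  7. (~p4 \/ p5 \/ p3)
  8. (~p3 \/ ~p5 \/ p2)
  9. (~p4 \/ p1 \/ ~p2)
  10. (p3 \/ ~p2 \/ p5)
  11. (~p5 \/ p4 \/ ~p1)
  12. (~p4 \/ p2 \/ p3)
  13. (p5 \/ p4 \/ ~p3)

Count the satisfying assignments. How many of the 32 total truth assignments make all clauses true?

4

Satisfying assignments:
  p1=F p2=F p3=T p4=T p5=F
  p1=F p2=T p3=T p4=F p5=T
  p1=T p2=T p3=T p4=T p5=F
  p1=T p2=T p3=T p4=T p5=T
That's 4 in total.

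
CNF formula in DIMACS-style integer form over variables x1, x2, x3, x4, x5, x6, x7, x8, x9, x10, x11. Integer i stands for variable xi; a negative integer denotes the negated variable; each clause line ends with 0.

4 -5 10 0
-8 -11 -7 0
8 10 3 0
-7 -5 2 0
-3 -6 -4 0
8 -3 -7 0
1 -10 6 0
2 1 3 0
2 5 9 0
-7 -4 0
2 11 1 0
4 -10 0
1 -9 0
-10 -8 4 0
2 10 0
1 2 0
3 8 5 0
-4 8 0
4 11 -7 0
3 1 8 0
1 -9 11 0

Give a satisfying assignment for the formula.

Pure literal: x2 appears only positively; assign x2 = True.
Pure literal: x7 appears only negated; assign x7 = False.
Try x1 = False.
  then x9 is forced to False.
For the remaining variables, x3 = False, x4 = True, x5 = True, x6 = False, x8 = True, x10 = False, x11 = True works.
Check each clause:
  1. (x4 ∨ x10 ∨ ¬x5) — x4 is true.
  2. (¬x8 ∨ ¬x7 ∨ ¬x11) — ¬x7 is true.
  3. (x10 ∨ x8 ∨ x3) — x8 is true.
  4. (¬x7 ∨ ¬x5 ∨ x2) — ¬x7 is true.
  5. (¬x6 ∨ ¬x3 ∨ ¬x4) — ¬x6 is true.
  6. (¬x3 ∨ x8 ∨ ¬x7) — x8 is true.
  7. (x6 ∨ ¬x10 ∨ x1) — ¬x10 is true.
  8. (x2 ∨ x1 ∨ x3) — x2 is true.
  9. (x9 ∨ x5 ∨ x2) — x2 is true.
  10. (¬x7 ∨ ¬x4) — ¬x7 is true.
  11. (x1 ∨ x2 ∨ x11) — x2 is true.
  12. (¬x10 ∨ x4) — x4 is true.
  13. (¬x9 ∨ x1) — ¬x9 is true.
  14. (¬x10 ∨ x4 ∨ ¬x8) — x4 is true.
  15. (x10 ∨ x2) — x2 is true.
  16. (x1 ∨ x2) — x2 is true.
  17. (x8 ∨ x5 ∨ x3) — x8 is true.
  18. (x8 ∨ ¬x4) — x8 is true.
  19. (x11 ∨ ¬x7 ∨ x4) — ¬x7 is true.
  20. (x3 ∨ x1 ∨ x8) — x8 is true.
  21. (x1 ∨ ¬x9 ∨ x11) — x11 is true.

x1 = False, x2 = True, x3 = False, x4 = True, x5 = True, x6 = False, x7 = False, x8 = True, x9 = False, x10 = False, x11 = True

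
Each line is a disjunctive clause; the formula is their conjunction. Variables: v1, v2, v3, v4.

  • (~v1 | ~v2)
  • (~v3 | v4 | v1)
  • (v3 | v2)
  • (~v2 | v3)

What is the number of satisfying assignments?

4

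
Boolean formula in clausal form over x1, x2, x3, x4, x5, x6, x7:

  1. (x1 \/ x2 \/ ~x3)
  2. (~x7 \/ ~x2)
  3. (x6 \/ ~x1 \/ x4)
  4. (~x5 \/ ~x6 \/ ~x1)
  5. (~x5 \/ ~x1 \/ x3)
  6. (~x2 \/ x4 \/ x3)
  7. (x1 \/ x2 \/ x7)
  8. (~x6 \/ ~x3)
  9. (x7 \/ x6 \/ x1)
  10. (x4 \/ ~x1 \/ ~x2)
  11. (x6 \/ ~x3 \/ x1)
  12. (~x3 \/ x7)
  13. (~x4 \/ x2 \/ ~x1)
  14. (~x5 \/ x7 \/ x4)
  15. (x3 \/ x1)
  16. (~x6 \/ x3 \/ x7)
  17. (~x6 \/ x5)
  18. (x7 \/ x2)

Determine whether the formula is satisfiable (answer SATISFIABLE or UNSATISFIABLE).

Set x1 = True and propagate.
Try x2 = True.
  then x7 is forced to False.
  then x4 is forced to True.
  then x3 is forced to False.
  then x5 is forced to False.
  then x6 is forced to False.
Every clause has at least one true literal under this assignment.
So x1=True, x2=True, x3=False, x4=True, x5=False, x6=False, x7=False is a satisfying assignment.

SATISFIABLE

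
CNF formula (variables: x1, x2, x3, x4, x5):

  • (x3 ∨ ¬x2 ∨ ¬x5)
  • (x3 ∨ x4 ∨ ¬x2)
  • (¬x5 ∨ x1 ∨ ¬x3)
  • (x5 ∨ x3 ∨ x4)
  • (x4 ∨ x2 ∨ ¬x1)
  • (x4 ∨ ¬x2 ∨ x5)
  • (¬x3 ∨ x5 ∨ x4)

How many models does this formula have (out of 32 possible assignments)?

14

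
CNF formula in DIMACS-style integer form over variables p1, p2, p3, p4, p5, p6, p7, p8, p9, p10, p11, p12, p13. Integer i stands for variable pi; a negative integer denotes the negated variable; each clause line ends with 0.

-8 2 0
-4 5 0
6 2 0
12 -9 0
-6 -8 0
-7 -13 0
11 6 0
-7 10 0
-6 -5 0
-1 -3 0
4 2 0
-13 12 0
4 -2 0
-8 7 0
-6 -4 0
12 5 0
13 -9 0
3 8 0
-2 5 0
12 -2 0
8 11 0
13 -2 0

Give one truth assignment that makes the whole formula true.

p1=F, p2=T, p3=T, p4=T, p5=T, p6=F, p7=F, p8=F, p9=F, p10=F, p11=T, p12=T, p13=T

Check each clause:
  1. (p2 | ~p8) — ~p8 is true.
  2. (~p4 | p5) — p5 is true.
  3. (p2 | p6) — p2 is true.
  4. (~p9 | p12) — p12 is true.
  5. (~p8 | ~p6) — ~p8 is true.
  6. (~p7 | ~p13) — ~p7 is true.
  7. (p11 | p6) — p11 is true.
  8. (p10 | ~p7) — ~p7 is true.
  9. (~p5 | ~p6) — ~p6 is true.
  10. (~p3 | ~p1) — ~p1 is true.
  11. (p4 | p2) — p2 is true.
  12. (~p13 | p12) — p12 is true.
  13. (p4 | ~p2) — p4 is true.
  14. (~p8 | p7) — ~p8 is true.
  15. (~p4 | ~p6) — ~p6 is true.
  16. (p5 | p12) — p12 is true.
  17. (~p9 | p13) — p13 is true.
  18. (p8 | p3) — p3 is true.
  19. (p5 | ~p2) — p5 is true.
  20. (~p2 | p12) — p12 is true.
  21. (p8 | p11) — p11 is true.
  22. (~p2 | p13) — p13 is true.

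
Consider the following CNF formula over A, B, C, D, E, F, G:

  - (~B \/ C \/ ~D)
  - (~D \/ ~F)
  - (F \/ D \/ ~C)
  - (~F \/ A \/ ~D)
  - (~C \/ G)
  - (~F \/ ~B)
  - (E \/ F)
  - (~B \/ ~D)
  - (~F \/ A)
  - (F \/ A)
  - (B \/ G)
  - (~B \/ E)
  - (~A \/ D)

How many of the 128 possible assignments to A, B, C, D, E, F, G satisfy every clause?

2

Satisfying assignments:
  A=1 B=0 C=0 D=1 E=1 F=0 G=1
  A=1 B=0 C=1 D=1 E=1 F=0 G=1
That's 2 in total.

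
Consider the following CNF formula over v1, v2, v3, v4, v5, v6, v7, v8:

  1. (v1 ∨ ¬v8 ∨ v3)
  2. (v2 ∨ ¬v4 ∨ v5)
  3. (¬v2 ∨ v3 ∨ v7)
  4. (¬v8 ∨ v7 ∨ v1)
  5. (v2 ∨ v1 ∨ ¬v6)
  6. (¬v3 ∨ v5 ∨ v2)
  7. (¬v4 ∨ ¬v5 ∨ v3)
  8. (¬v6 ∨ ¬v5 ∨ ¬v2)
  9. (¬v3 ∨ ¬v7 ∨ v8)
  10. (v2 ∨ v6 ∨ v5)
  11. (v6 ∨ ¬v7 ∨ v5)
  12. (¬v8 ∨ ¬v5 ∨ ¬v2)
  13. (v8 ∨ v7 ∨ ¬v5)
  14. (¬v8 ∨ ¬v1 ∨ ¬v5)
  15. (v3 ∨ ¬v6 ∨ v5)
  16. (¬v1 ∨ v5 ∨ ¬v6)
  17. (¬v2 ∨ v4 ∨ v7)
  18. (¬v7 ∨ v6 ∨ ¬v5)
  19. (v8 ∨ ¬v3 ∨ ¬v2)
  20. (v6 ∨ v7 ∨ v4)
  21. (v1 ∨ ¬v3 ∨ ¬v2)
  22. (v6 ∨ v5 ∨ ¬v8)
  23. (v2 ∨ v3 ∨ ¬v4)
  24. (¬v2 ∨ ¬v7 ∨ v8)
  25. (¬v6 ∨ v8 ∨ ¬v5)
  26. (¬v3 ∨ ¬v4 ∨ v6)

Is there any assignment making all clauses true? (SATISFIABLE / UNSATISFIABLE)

UNSATISFIABLE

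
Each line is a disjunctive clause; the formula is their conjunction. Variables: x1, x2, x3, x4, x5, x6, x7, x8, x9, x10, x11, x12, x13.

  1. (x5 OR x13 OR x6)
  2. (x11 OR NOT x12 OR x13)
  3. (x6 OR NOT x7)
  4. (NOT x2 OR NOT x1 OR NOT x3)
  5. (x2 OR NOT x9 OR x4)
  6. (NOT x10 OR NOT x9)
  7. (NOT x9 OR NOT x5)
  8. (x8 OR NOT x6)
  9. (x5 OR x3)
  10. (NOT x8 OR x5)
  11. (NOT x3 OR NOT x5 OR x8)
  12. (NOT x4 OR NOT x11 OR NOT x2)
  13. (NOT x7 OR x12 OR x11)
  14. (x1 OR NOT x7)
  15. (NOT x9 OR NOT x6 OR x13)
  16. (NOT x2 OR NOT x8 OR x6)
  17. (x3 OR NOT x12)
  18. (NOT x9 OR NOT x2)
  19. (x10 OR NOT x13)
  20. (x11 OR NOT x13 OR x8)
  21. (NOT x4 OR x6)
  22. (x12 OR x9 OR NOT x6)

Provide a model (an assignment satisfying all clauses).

Pure literal: x7 appears only negated; assign x7 = False.
Try x1 = True.
Set x2 = False and propagate.
For the remaining variables, x3 = False, x4 = False, x5 = True, x6 = False, x8 = True, x9 = False, x10 = True, x11 = True, x12 = False, x13 = True works.
Check each clause:
  1. (x13 OR x5 OR x6) — x13 is true.
  2. (x13 OR NOT x12 OR x11) — x11 is true.
  3. (NOT x7 OR x6) — NOT x7 is true.
  4. (NOT x2 OR NOT x3 OR NOT x1) — NOT x3 is true.
  5. (x2 OR NOT x9 OR x4) — NOT x9 is true.
  6. (NOT x9 OR NOT x10) — NOT x9 is true.
  7. (NOT x9 OR NOT x5) — NOT x9 is true.
  8. (NOT x6 OR x8) — x8 is true.
  9. (x3 OR x5) — x5 is true.
  10. (NOT x8 OR x5) — x5 is true.
  11. (NOT x3 OR x8 OR NOT x5) — x8 is true.
  12. (NOT x11 OR NOT x2 OR NOT x4) — NOT x4 is true.
  13. (NOT x7 OR x11 OR x12) — NOT x7 is true.
  14. (x1 OR NOT x7) — x1 is true.
  15. (NOT x9 OR NOT x6 OR x13) — NOT x6 is true.
  16. (NOT x8 OR NOT x2 OR x6) — NOT x2 is true.
  17. (x3 OR NOT x12) — NOT x12 is true.
  18. (NOT x9 OR NOT x2) — NOT x2 is true.
  19. (NOT x13 OR x10) — x10 is true.
  20. (x8 OR NOT x13 OR x11) — x8 is true.
  21. (x6 OR NOT x4) — NOT x4 is true.
  22. (NOT x6 OR x9 OR x12) — NOT x6 is true.

x1=T  x2=F  x3=F  x4=F  x5=T  x6=F  x7=F  x8=T  x9=F  x10=T  x11=T  x12=F  x13=T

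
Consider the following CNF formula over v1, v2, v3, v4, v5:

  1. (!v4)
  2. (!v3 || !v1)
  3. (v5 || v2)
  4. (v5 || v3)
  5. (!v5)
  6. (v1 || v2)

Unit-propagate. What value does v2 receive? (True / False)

(!v4) is a unit clause: v4 = False.
Unit clause (!v5) sets v5 = False.
(v5 || v2): since v5 = False, the clause reduces to (v2). v2 = True.

True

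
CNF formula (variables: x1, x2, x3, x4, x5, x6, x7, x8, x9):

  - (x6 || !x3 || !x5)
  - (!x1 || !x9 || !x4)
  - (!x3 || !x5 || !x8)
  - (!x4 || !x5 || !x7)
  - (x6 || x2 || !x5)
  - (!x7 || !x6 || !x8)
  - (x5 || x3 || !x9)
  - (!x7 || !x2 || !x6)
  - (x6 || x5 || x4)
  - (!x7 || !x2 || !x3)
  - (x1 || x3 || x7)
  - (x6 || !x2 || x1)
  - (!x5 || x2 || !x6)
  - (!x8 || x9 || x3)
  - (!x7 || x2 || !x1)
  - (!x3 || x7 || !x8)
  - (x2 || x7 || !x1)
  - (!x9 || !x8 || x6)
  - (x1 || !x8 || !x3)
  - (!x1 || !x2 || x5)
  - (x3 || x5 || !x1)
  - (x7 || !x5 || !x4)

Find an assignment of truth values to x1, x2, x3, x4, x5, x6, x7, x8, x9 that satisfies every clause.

Pure literal: x8 appears only negated; assign x8 = False.
Try x1 = True.
Try x2 = True.
  then x5 is forced to True.
Set x3 = True and propagate.
  then x6 is forced to True.
  then x7 is forced to False.
  then x4 is forced to False.
x9 is now unconstrained; take x9 = False.
Every clause has at least one true literal under this assignment.

x1=True, x2=True, x3=True, x4=False, x5=True, x6=True, x7=False, x8=False, x9=False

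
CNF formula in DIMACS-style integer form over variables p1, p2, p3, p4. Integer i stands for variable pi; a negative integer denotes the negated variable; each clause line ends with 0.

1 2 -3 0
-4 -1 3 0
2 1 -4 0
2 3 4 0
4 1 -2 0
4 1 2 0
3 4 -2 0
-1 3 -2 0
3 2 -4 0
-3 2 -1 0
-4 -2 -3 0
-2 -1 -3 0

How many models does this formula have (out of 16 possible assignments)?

Satisfying assignments:
  p1=F p2=T p3=F p4=T
That's 1 in total.

1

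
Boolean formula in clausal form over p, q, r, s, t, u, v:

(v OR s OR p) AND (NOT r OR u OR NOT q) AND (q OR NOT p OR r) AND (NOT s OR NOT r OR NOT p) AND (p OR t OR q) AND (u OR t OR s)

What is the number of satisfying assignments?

53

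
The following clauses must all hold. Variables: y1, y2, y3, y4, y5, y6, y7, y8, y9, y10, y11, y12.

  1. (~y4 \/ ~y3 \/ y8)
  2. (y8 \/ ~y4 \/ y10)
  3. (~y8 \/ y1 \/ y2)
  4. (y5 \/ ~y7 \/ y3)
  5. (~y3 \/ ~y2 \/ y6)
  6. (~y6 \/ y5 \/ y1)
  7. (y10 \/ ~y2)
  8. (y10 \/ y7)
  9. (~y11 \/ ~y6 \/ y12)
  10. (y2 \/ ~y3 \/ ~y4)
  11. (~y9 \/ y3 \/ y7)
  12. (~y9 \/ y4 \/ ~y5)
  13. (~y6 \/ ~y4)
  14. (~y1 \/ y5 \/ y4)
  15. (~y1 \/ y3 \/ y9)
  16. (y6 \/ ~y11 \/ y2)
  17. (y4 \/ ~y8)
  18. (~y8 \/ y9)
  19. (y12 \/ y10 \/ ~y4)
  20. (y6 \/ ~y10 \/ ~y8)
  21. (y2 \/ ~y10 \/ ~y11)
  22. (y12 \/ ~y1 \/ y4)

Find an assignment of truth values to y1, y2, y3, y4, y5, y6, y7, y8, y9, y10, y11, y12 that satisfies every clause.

y11 occurs only negated in the remaining clauses — set y11 = False.
Pure literal: y12 appears only positively; assign y12 = True.
Set y1 = False and propagate.
For the remaining variables, y2 = True, y3 = False, y4 = False, y5 = False, y6 = False, y7 = False, y8 = False, y9 = False, y10 = True works.
Every clause has at least one true literal under this assignment.
Check each clause:
  1. (~y3 \/ ~y4 \/ y8) — ~y4 is true.
  2. (y10 \/ y8 \/ ~y4) — y10 is true.
  3. (y1 \/ ~y8 \/ y2) — ~y8 is true.
  4. (~y7 \/ y3 \/ y5) — ~y7 is true.
  5. (~y3 \/ ~y2 \/ y6) — ~y3 is true.
  6. (y1 \/ ~y6 \/ y5) — ~y6 is true.
  7. (y10 \/ ~y2) — y10 is true.
  8. (y7 \/ y10) — y10 is true.
  9. (~y6 \/ ~y11 \/ y12) — ~y6 is true.
  10. (y2 \/ ~y3 \/ ~y4) — y2 is true.
  11. (y7 \/ ~y9 \/ y3) — ~y9 is true.
  12. (y4 \/ ~y5 \/ ~y9) — ~y5 is true.
  13. (~y4 \/ ~y6) — ~y6 is true.
  14. (y5 \/ y4 \/ ~y1) — ~y1 is true.
  15. (y9 \/ ~y1 \/ y3) — ~y1 is true.
  16. (~y11 \/ y6 \/ y2) — y2 is true.
  17. (~y8 \/ y4) — ~y8 is true.
  18. (~y8 \/ y9) — ~y8 is true.
  19. (~y4 \/ y10 \/ y12) — y10 is true.
  20. (~y10 \/ y6 \/ ~y8) — ~y8 is true.
  21. (~y11 \/ y2 \/ ~y10) — y2 is true.
  22. (y4 \/ ~y1 \/ y12) — y12 is true.

y1=False  y2=True  y3=False  y4=False  y5=False  y6=False  y7=False  y8=False  y9=False  y10=True  y11=False  y12=True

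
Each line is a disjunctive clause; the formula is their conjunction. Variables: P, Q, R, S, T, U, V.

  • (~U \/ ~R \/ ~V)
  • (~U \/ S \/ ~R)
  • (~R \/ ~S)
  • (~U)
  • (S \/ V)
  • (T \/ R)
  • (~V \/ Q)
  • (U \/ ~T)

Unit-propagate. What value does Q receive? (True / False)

(~U) is a unit clause: U = False.
(U \/ ~T) with U = False leaves only ~T, so T = False.
In (T \/ R), T is now false; R must hold, so R = True.
From (~S \/ ~R) and R = True: S = False.
(S \/ V): since S = False, the clause reduces to (V). V = True.
In (~V \/ Q), ~V is now false; Q must hold, so Q = True.

True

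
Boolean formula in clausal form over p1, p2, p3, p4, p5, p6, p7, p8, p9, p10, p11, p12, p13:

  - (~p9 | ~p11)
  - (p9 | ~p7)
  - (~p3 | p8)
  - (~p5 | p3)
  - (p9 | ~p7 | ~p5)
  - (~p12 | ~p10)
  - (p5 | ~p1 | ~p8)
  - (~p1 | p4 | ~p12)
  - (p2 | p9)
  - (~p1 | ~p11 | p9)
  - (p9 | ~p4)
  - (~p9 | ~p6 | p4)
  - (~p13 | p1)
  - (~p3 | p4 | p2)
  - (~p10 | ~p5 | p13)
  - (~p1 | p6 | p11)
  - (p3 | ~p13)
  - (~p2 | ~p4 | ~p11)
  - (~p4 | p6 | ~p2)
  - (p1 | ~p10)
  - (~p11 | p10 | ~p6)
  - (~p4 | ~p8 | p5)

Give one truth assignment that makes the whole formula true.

p1=T, p2=T, p3=T, p4=T, p5=T, p6=T, p7=F, p8=T, p9=T, p10=F, p11=F, p12=F, p13=F

Check each clause:
  1. (~p11 | ~p9) — ~p11 is true.
  2. (p9 | ~p7) — ~p7 is true.
  3. (p8 | ~p3) — p8 is true.
  4. (p3 | ~p5) — p3 is true.
  5. (~p7 | p9 | ~p5) — p9 is true.
  6. (~p10 | ~p12) — ~p12 is true.
  7. (~p1 | ~p8 | p5) — p5 is true.
  8. (~p1 | ~p12 | p4) — ~p12 is true.
  9. (p9 | p2) — p9 is true.
  10. (~p11 | p9 | ~p1) — p9 is true.
  11. (p9 | ~p4) — p9 is true.
  12. (p4 | ~p9 | ~p6) — p4 is true.
  13. (p1 | ~p13) — p1 is true.
  14. (p2 | ~p3 | p4) — p2 is true.
  15. (~p5 | ~p10 | p13) — ~p10 is true.
  16. (p11 | ~p1 | p6) — p6 is true.
  17. (~p13 | p3) — p3 is true.
  18. (~p2 | ~p4 | ~p11) — ~p11 is true.
  19. (~p2 | p6 | ~p4) — p6 is true.
  20. (p1 | ~p10) — p1 is true.
  21. (~p11 | p10 | ~p6) — ~p11 is true.
  22. (~p8 | p5 | ~p4) — p5 is true.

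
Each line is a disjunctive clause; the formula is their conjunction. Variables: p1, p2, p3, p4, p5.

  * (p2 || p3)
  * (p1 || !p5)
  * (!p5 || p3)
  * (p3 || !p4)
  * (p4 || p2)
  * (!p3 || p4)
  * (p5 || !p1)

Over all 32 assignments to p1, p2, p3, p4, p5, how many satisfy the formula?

5

The models are:
  p1=F p2=F p3=T p4=T p5=F
  p1=F p2=T p3=F p4=F p5=F
  p1=F p2=T p3=T p4=T p5=F
  p1=T p2=F p3=T p4=T p5=T
  p1=T p2=T p3=T p4=T p5=T
Count: 5.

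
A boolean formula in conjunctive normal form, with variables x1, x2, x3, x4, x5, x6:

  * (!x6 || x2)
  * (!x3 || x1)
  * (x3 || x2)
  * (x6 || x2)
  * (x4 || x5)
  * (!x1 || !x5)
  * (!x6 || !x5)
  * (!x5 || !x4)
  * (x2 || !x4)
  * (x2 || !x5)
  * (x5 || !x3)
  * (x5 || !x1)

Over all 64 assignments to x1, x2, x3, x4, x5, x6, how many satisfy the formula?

3

The models are:
  x1=F x2=T x3=F x4=F x5=T x6=F
  x1=F x2=T x3=F x4=T x5=F x6=F
  x1=F x2=T x3=F x4=T x5=F x6=T
Count: 3.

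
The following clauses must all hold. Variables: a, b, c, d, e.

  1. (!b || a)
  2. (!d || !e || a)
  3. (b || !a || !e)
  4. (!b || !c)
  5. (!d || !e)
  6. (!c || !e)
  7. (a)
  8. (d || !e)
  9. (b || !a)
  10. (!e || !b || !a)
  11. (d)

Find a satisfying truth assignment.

The clause (a) is unit: a must be True.
The clause (b) is unit: b must be True.
Unit propagation: (!c) forces c = False.
Unit propagation: (!e) forces e = False.
(d) is a unit clause, so d = True.
Every clause has at least one true literal under this assignment.

a=True, b=True, c=False, d=True, e=False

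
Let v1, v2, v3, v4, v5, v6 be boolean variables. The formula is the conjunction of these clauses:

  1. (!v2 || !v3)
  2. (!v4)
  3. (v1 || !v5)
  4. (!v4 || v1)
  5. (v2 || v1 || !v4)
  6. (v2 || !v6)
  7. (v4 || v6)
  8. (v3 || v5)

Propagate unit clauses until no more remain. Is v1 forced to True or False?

(!v4) stands alone — v4 = False.
(v4 || v6): since v4 = False, the clause reduces to (v6). v6 = True.
(!v6 || v2): since v6 = True, the clause reduces to (v2). v2 = True.
(!v2 || !v3): since v2 = True, the clause reduces to (!v3). v3 = False.
(v3 || v5): since v3 = False, the clause reduces to (v5). v5 = True.
In (v1 || !v5), !v5 is now false; v1 must hold, so v1 = True.

True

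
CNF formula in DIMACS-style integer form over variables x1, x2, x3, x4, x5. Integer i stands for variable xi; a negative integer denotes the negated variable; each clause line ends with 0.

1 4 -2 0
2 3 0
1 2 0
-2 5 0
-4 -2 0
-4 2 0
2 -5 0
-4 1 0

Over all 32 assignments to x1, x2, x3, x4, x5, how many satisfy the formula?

The models are:
  x1=T x2=F x3=T x4=F x5=F
  x1=T x2=T x3=F x4=F x5=T
  x1=T x2=T x3=T x4=F x5=T
That's 3 in total.

3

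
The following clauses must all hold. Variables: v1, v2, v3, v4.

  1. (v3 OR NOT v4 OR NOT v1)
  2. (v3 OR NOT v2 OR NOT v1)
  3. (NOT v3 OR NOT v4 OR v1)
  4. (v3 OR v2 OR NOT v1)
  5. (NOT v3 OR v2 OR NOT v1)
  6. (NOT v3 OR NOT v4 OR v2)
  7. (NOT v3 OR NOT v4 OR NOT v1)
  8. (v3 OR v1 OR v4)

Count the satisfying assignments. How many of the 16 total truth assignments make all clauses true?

Satisfying assignments:
  v1=F v2=F v3=F v4=T
  v1=F v2=F v3=T v4=F
  v1=F v2=T v3=F v4=T
  v1=F v2=T v3=T v4=F
  v1=T v2=T v3=T v4=F
Count: 5.

5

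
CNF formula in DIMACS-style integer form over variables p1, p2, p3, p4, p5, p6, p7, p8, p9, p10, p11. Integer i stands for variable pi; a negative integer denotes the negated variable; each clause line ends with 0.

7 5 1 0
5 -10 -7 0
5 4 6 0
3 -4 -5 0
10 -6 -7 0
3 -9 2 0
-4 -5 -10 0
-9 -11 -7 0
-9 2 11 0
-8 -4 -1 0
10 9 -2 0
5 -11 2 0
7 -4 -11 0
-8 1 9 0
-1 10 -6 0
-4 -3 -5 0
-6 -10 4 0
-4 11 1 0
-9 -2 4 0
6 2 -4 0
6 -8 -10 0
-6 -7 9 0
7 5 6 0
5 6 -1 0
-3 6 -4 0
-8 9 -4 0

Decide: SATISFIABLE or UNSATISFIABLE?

SATISFIABLE

Pure literal: p8 appears only negated; assign p8 = False.
Branch on p1: take p1 = True.
Set p2 = True and propagate.
For the remaining variables, p3 = True, p4 = False, p5 = True, p6 = False, p7 = False, p9 = False, p10 = True, p11 = False works.
So p1=T, p2=T, p3=T, p4=F, p5=T, p6=F, p7=F, p8=F, p9=F, p10=T, p11=F is a satisfying assignment.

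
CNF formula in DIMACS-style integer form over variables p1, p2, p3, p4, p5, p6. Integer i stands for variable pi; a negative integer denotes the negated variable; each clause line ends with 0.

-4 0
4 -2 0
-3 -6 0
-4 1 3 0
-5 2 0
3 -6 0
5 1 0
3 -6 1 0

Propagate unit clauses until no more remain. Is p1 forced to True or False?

Unit clause (~p4) sets p4 = False.
(p4 \/ ~p2): since p4 = False, the clause reduces to (~p2). p2 = False.
(p2 \/ ~p5) with p2 = False leaves only ~p5, so p5 = False.
(p5 \/ p1): since p5 = False, the clause reduces to (p1). p1 = True.

True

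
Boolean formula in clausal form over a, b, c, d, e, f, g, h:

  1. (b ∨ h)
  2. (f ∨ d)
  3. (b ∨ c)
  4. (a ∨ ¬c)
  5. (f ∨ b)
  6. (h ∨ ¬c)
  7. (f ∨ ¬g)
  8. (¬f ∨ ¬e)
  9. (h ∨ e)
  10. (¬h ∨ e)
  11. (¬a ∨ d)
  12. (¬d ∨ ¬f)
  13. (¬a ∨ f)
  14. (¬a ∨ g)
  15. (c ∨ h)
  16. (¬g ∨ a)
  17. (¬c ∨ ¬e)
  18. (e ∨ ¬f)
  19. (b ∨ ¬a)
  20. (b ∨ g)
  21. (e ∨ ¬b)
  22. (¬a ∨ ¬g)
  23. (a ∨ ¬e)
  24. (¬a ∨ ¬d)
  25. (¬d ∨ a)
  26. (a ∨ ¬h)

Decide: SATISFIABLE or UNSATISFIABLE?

a = True:
  propagation gives d=True; an empty clause results — contradiction.
a = False:
  propagation gives c=False, b=True, h=True; an empty clause results — contradiction.
Every branch closes, so no satisfying assignment exists.

UNSATISFIABLE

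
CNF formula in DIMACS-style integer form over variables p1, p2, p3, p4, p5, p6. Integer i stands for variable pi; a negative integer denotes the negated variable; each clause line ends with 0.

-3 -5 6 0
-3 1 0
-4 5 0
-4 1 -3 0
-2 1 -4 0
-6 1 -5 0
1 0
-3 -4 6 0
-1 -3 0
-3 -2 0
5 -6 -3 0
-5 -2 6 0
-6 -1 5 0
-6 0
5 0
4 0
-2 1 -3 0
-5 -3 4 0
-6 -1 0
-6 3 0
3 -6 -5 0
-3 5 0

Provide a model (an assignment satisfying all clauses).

The clause (p1) is unit: p1 must be True.
The clause (¬p3) is unit: p3 must be False.
Unit propagation: (¬p6) forces p6 = False.
The clause (p5) is unit: p5 must be True.
Unit propagation: (¬p2) forces p2 = False.
The clause (p4) is unit: p4 must be True.

p1 = T, p2 = F, p3 = F, p4 = T, p5 = T, p6 = F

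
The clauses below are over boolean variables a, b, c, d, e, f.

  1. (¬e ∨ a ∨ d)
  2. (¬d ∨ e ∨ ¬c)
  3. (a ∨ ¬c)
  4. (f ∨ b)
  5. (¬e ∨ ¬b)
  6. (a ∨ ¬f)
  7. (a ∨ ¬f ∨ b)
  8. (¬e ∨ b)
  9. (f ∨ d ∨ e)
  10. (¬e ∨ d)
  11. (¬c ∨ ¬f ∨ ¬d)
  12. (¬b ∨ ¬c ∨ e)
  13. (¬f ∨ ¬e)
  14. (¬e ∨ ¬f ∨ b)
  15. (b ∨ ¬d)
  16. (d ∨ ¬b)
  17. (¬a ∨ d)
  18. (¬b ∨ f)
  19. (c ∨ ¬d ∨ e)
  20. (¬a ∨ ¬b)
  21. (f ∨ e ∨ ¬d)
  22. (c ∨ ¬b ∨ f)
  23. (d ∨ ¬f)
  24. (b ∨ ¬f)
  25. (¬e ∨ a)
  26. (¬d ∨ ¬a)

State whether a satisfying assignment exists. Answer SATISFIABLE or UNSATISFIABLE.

b = True:
  propagation gives e=False, c=False, d=True; an empty clause results — contradiction.
b = False:
  propagation gives f=True; an empty clause results — contradiction.
Every branch closes, so no satisfying assignment exists.

UNSATISFIABLE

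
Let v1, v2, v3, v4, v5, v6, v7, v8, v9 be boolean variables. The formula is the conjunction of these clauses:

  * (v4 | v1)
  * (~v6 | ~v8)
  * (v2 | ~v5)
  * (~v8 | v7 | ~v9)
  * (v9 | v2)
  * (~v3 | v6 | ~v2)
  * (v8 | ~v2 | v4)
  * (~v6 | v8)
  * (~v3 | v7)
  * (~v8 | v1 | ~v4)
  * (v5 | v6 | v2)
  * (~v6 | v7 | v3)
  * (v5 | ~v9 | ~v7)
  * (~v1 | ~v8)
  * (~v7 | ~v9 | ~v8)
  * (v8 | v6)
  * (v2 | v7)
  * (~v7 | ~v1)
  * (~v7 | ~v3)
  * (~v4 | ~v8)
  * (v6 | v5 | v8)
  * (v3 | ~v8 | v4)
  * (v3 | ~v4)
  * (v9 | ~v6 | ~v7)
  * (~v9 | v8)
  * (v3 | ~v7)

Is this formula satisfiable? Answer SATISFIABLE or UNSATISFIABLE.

v8 = True:
  propagation gives v6=False, v1=False, v4=True; an empty clause results — contradiction.
v8 = False:
  propagation gives v6=False; an empty clause results — contradiction.
Every branch closes, so no satisfying assignment exists.

UNSATISFIABLE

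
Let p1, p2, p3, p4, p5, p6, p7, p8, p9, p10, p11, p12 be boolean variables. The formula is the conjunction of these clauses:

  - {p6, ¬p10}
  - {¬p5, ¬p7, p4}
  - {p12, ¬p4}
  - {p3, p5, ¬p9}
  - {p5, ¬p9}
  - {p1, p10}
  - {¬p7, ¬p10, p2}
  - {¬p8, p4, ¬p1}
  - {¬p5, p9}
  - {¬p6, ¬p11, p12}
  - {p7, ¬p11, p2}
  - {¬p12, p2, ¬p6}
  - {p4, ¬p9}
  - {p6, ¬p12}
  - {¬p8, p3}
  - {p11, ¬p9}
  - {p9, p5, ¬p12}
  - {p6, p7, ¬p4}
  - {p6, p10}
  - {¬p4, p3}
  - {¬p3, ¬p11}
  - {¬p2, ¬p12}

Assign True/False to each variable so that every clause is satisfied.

p1 = 0  p2 = 1  p3 = 1  p4 = 0  p5 = 0  p6 = 1  p7 = 1  p8 = 1  p9 = 0  p10 = 1  p11 = 0  p12 = 0

Set p1 = False and propagate.
  then p10 is forced to True.
  then p6 is forced to True.
For the remaining variables, p2 = True, p3 = True, p4 = False, p5 = False, p7 = True, p8 = True, p9 = False, p11 = False, p12 = False works.
Every clause has at least one true literal under this assignment.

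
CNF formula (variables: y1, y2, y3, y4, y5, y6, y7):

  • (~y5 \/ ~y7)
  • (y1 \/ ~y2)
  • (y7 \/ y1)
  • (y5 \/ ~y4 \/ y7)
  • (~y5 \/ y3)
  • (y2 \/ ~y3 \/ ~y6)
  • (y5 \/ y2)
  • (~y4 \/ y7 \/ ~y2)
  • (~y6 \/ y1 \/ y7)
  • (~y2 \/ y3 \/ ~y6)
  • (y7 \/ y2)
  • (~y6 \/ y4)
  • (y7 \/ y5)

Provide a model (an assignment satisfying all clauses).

y1 occurs only positively in the remaining clauses — set y1 = True.
y6 occurs only negated in the remaining clauses — set y6 = False.
Branch on y2: take y2 = True.
The remaining clauses are satisfied by y3 = True, y4 = False, y5 = False, y7 = True.
Every clause has at least one true literal under this assignment.
Check each clause:
  1. (~y5 \/ ~y7) — ~y5 is true.
  2. (y1 \/ ~y2) — y1 is true.
  3. (y1 \/ y7) — y1 is true.
  4. (y7 \/ y5 \/ ~y4) — ~y4 is true.
  5. (~y5 \/ y3) — y3 is true.
  6. (~y3 \/ ~y6 \/ y2) — ~y6 is true.
  7. (y5 \/ y2) — y2 is true.
  8. (y7 \/ ~y2 \/ ~y4) — ~y4 is true.
  9. (~y6 \/ y7 \/ y1) — y1 is true.
  10. (y3 \/ ~y6 \/ ~y2) — ~y6 is true.
  11. (y7 \/ y2) — y2 is true.
  12. (y4 \/ ~y6) — ~y6 is true.
  13. (y7 \/ y5) — y7 is true.

y1 = 1, y2 = 1, y3 = 1, y4 = 0, y5 = 0, y6 = 0, y7 = 1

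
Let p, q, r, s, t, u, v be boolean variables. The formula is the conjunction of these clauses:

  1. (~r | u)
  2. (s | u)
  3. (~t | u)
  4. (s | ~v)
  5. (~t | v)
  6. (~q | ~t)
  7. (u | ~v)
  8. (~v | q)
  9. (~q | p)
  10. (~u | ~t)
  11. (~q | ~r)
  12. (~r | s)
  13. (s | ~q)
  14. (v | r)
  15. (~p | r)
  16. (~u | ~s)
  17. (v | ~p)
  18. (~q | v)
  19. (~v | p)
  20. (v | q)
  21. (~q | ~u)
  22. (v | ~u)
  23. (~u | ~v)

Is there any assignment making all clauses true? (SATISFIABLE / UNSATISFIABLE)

UNSATISFIABLE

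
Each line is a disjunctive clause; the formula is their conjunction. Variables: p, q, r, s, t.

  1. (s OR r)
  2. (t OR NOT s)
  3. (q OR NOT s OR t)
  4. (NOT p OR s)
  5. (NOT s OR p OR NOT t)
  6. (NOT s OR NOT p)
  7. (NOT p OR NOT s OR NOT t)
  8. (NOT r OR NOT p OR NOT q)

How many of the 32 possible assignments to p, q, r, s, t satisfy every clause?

The models are:
  p=0 q=0 r=1 s=0 t=0
  p=0 q=0 r=1 s=0 t=1
  p=0 q=1 r=1 s=0 t=0
  p=0 q=1 r=1 s=0 t=1
That's 4 in total.

4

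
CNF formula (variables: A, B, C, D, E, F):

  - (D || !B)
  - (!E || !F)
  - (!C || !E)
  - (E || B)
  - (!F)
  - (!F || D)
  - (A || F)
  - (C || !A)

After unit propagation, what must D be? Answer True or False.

(!F) stands alone — F = False.
From (A || F) and F = False: A = True.
From (C || !A) and A = True: C = True.
From (!E || !C) and C = True: E = False.
(E || B) with E = False leaves only B, so B = True.
From (!B || D) and B = True: D = True.

True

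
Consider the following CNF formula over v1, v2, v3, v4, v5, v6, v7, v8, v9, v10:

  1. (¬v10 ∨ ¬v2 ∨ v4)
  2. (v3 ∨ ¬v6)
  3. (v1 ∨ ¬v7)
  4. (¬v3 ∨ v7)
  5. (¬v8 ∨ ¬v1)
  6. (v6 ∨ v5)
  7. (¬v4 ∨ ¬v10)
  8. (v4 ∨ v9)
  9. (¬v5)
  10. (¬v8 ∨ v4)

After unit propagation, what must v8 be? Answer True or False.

Unit clause (¬v5) sets v5 = False.
From (v6 ∨ v5) and v5 = False: v6 = True.
(v3 ∨ ¬v6) with v6 = True leaves only v3, so v3 = True.
From (v7 ∨ ¬v3) and v3 = True: v7 = True.
(¬v7 ∨ v1): since v7 = True, the clause reduces to (v1). v1 = True.
From (¬v1 ∨ ¬v8) and v1 = True: v8 = False.

False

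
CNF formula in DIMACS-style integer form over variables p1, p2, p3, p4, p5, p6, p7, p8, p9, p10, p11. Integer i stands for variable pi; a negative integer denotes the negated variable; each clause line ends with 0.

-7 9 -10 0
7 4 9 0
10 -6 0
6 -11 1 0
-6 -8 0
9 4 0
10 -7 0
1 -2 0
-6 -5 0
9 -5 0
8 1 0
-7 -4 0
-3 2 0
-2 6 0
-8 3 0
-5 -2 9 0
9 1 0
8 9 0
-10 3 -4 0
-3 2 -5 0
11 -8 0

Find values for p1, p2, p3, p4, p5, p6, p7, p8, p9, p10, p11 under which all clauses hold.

p1=True, p2=False, p3=False, p4=False, p5=False, p6=False, p7=False, p8=False, p9=True, p10=False, p11=True

p1 occurs only positively in the remaining clauses — set p1 = True.
Pure literal: p5 appears only negated; assign p5 = False.
Set p2 = False and propagate.
  then p3 is forced to False.
  then p8 is forced to False.
  then p9 is forced to True.
Branch on p4: take p4 = False.
The remaining clauses are satisfied by p6 = False, p7 = False, p10 = False, p11 = True.
Every clause has at least one true literal under this assignment.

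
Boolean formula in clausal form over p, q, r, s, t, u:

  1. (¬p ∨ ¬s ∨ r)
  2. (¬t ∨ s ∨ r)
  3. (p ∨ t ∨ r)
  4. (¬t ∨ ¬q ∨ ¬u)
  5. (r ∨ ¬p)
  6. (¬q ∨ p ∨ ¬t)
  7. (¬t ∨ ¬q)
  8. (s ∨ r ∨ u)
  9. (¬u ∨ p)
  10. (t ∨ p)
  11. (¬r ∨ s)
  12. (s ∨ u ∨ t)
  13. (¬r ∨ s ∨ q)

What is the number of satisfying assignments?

8

The models are:
  p=0 q=0 r=0 s=1 t=1 u=0
  p=0 q=0 r=1 s=1 t=1 u=0
  p=1 q=0 r=1 s=1 t=0 u=0
  p=1 q=0 r=1 s=1 t=0 u=1
  p=1 q=0 r=1 s=1 t=1 u=0
  p=1 q=0 r=1 s=1 t=1 u=1
  p=1 q=1 r=1 s=1 t=0 u=0
  p=1 q=1 r=1 s=1 t=0 u=1
That's 8 in total.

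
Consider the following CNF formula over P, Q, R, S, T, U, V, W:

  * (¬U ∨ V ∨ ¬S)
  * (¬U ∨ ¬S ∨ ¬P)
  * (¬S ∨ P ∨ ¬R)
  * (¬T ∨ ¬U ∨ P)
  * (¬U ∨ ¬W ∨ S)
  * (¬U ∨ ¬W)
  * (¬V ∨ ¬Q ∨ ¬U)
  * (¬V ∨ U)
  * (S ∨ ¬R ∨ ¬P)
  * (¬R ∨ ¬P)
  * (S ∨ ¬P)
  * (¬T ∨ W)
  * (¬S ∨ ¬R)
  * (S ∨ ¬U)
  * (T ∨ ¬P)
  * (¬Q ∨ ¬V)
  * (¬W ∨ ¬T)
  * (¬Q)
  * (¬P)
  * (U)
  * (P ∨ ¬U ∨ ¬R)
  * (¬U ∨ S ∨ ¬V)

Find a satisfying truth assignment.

P = F, Q = F, R = F, S = T, T = F, U = T, V = T, W = F

Check each clause:
  1. (V ∨ ¬S ∨ ¬U) — V is true.
  2. (¬S ∨ ¬U ∨ ¬P) — ¬P is true.
  3. (¬R ∨ ¬S ∨ P) — ¬R is true.
  4. (¬T ∨ ¬U ∨ P) — ¬T is true.
  5. (S ∨ ¬U ∨ ¬W) — ¬W is true.
  6. (¬U ∨ ¬W) — ¬W is true.
  7. (¬V ∨ ¬U ∨ ¬Q) — ¬Q is true.
  8. (¬V ∨ U) — U is true.
  9. (S ∨ ¬R ∨ ¬P) — S is true.
  10. (¬R ∨ ¬P) — ¬R is true.
  11. (S ∨ ¬P) — S is true.
  12. (W ∨ ¬T) — ¬T is true.
  13. (¬R ∨ ¬S) — ¬R is true.
  14. (S ∨ ¬U) — S is true.
  15. (T ∨ ¬P) — ¬P is true.
  16. (¬Q ∨ ¬V) — ¬Q is true.
  17. (¬W ∨ ¬T) — ¬W is true.
  18. (¬Q) — ¬Q is true.
  19. (¬P) — ¬P is true.
  20. (U) — U is true.
  21. (¬U ∨ ¬R ∨ P) — ¬R is true.
  22. (¬U ∨ S ∨ ¬V) — S is true.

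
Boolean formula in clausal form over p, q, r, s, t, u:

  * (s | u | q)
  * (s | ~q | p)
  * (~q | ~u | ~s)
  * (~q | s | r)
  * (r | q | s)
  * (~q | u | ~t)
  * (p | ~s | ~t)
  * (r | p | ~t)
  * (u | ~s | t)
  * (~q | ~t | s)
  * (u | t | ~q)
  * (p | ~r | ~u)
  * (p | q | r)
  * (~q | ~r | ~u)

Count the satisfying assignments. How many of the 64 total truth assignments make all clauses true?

8

Case analysis on q and s:
  q=1, s=1: a clause becomes empty — 0.
  q=1, s=0: a clause becomes empty — 0.
  q=0, s=1: r free; 3 ways for (p,t,u) × 2^1 = 6.
  q=0, s=0: remaining (p,r,t,u) ∈ {(1,1,0,1); (1,1,1,1)} — 2.
Total: 0 + 0 + 6 + 2 = 8.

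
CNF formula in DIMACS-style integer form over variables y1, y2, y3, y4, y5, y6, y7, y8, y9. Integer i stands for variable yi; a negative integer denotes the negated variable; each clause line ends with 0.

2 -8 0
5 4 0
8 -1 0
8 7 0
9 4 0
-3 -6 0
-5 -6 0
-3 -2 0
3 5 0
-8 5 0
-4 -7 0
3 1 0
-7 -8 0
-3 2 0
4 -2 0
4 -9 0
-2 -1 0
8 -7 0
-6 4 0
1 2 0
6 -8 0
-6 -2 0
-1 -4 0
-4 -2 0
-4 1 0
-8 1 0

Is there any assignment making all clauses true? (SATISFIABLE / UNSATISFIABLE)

y4 = True:
  propagation gives y7=False, y8=True, y2=True; an empty clause results — contradiction.
y4 = False:
  propagation gives y5=True, y9=True; an empty clause results — contradiction.
Every branch closes, so no satisfying assignment exists.

UNSATISFIABLE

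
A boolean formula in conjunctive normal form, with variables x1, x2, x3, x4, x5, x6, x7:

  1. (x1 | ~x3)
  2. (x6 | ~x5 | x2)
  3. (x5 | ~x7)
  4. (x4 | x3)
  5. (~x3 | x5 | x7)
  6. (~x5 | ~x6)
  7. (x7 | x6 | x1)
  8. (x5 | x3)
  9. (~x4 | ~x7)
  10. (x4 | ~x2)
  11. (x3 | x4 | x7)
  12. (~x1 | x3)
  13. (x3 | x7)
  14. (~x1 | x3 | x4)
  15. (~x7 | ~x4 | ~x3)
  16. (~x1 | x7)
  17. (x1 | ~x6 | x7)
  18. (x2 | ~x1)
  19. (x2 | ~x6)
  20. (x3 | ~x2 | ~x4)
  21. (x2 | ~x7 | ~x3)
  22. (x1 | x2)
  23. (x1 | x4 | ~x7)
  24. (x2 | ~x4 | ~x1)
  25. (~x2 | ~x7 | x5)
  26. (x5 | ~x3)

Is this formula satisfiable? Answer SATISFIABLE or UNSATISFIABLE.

UNSATISFIABLE

x3 = True:
  propagation gives x1=True, x7=True, x5=True, x6=False; an empty clause results — contradiction.
x3 = False:
  propagation gives x4=True, x5=True, x6=False, x2=True; an empty clause results — contradiction.
Every branch closes, so no satisfying assignment exists.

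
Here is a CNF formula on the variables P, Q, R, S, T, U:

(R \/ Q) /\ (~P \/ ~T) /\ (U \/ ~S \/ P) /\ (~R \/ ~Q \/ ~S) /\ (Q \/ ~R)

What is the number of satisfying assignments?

16

Split on Q, then R.
  Q=1, R=1: U free; 3 ways for (P,S,T) × 2^1 = 6.
  Q=1, R=0: 10 of the 16 assignments to (P,S,T,U) work.
  Q=0, R=1: a clause becomes empty — 0.
  Q=0, R=0: a clause becomes empty — 0.
Total: 6 + 10 + 0 + 0 = 16.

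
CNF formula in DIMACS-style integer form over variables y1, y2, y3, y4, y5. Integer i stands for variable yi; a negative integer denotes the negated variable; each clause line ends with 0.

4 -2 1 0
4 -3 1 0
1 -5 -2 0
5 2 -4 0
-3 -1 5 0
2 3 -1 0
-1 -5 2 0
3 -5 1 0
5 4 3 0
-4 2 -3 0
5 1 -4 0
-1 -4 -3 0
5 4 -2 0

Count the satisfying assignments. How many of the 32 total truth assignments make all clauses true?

Satisfying assignments:
  y1=T y2=T y3=F y4=F y5=T
  y1=T y2=T y3=F y4=T y5=F
  y1=T y2=T y3=F y4=T y5=T
  y1=T y2=T y3=T y4=F y5=T
That's 4 in total.

4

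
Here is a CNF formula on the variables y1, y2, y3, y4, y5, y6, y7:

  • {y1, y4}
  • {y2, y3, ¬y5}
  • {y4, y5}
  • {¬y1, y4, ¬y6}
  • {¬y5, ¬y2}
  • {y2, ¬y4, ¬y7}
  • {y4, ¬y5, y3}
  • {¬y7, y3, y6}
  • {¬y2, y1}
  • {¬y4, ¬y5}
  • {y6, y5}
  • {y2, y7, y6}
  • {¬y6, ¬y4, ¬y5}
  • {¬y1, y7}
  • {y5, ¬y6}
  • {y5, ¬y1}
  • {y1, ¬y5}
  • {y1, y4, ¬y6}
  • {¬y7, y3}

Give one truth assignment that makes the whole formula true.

Pure literal: y3 appears only positively; assign y3 = True.
Try y1 = True.
  then y7 is forced to True.
  then y5 is forced to True.
  then y2 is forced to False.
  then y4 is forced to False.
  then y6 is forced to False.

y1=True  y2=False  y3=True  y4=False  y5=True  y6=False  y7=True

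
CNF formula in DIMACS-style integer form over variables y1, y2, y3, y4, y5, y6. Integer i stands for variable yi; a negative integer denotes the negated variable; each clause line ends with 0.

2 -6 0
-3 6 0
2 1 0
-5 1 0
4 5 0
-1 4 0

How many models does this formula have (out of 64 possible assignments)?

11

Split on y1, then y2.
  y1=T, y2=T: y5 free; 3 ways for (y3,y4,y6) × 2^1 = 6.
  y1=T, y2=F: remaining (y3,y4,y5,y6) ∈ {(F,T,F,F); (F,T,T,F)} — 2.
  y1=F, y2=T: remaining (y3,y4,y5,y6) ∈ {(F,T,F,F); (F,T,F,T); (T,T,F,T)} — 3.
  y1=F, y2=F: a clause becomes empty — 0.
Total: 6 + 2 + 3 + 0 = 11.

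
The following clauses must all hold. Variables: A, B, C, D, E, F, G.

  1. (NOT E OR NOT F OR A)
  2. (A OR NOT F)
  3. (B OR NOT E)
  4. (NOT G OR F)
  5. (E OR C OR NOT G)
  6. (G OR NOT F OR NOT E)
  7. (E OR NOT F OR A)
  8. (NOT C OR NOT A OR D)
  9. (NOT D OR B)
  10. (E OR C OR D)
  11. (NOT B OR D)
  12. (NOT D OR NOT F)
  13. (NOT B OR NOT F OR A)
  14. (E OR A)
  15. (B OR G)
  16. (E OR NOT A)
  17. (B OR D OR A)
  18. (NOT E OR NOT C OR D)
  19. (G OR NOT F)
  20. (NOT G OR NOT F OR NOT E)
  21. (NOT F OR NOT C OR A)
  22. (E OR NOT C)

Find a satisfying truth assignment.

A=1  B=1  C=0  D=1  E=1  F=0  G=0

Check each clause:
  1. (A OR NOT F OR NOT E) — A is true.
  2. (A OR NOT F) — A is true.
  3. (B OR NOT E) — B is true.
  4. (NOT G OR F) — NOT G is true.
  5. (C OR E OR NOT G) — NOT G is true.
  6. (NOT F OR G OR NOT E) — NOT F is true.
  7. (A OR NOT F OR E) — A is true.
  8. (NOT C OR D OR NOT A) — D is true.
  9. (NOT D OR B) — B is true.
  10. (E OR D OR C) — D is true.
  11. (NOT B OR D) — D is true.
  12. (NOT D OR NOT F) — NOT F is true.
  13. (A OR NOT B OR NOT F) — A is true.
  14. (A OR E) — A is true.
  15. (G OR B) — B is true.
  16. (NOT A OR E) — E is true.
  17. (A OR B OR D) — A is true.
  18. (D OR NOT E OR NOT C) — D is true.
  19. (NOT F OR G) — NOT F is true.
  20. (NOT G OR NOT F OR NOT E) — NOT G is true.
  21. (NOT F OR NOT C OR A) — A is true.
  22. (E OR NOT C) — E is true.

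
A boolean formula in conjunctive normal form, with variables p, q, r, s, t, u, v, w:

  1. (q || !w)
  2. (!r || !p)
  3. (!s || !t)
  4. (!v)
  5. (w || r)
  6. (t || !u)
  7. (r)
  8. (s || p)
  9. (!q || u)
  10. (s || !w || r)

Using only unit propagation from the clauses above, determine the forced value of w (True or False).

(!v) is a unit clause: v = False.
(r) is a unit clause: r = True.
In (!r || !p), !r is now false; !p must hold, so p = False.
From (s || p) and p = False: s = True.
From (!s || !t) and s = True: t = False.
From (t || !u) and t = False: u = False.
(u || !q): since u = False, the clause reduces to (!q). q = False.
In (!w || q), q is now false; !w must hold, so w = False.

False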